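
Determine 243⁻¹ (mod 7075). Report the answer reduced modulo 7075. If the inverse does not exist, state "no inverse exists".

757

Apply the Euclidean algorithm to 7075 and 243:
7075 = 29·243 + 28
243 = 8·28 + 19
28 = 1·19 + 9
19 = 2·9 + 1
9 = 9·1 + 0
gcd = 1, so the inverse exists. Back-substitute:
1 = 19 − 2·9
1 = −2·28 + 3·19
1 = 3·243 − 26·28
1 = −26·7075 + 757·243
So 243·757 ≡ 1 (mod 7075).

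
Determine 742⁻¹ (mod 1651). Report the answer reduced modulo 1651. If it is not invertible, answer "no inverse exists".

781

Run Euclid on (1651, 742):
1651 = 2×742 + 167
742 = 4×167 + 74
167 = 2×74 + 19
74 = 3×19 + 17
19 = 1×17 + 2
17 = 8×2 + 1
2 = 2×1 + 0
gcd = 1, so the inverse exists. Back-substitute:
1 = 17 − 8·2
1 = −8·19 + 9·17
1 = 9·74 − 35·19
1 = −35·167 + 79·74
1 = 79·742 − 351·167
1 = −351·1651 + 781·742
So 742·781 ≡ 1 (mod 1651).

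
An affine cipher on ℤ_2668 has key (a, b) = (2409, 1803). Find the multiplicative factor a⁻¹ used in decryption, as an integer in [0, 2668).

Apply the Euclidean algorithm to 2668 and 2409:
2668 = 1·2409 + 259
2409 = 9·259 + 78
259 = 3·78 + 25
78 = 3·25 + 3
25 = 8·3 + 1
3 = 3·1 + 0
gcd = 1, so the inverse exists. Back-substitute:
1 = 25 − 8·3
1 = −8·78 + 25·25
1 = 25·259 − 83·78
1 = −83·2409 + 772·259
1 = 772·2668 − 855·2409
Hence 2409⁻¹ ≡ -855 ≡ 1813 (mod 2668).

1813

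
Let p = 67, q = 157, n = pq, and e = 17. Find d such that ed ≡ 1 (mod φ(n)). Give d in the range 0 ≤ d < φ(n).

1817

φ(n) = (p−1)(q−1) = 66·156 = 10296.
Need d with 17·d ≡ 1 (mod 10296). Apply the extended Euclidean algorithm:
10296 = 605×17 + 11
17 = 1×11 + 6
11 = 1×6 + 5
6 = 1×5 + 1
5 = 5×1 + 0
Back-substitute:
1 = 6 − 5
1 = −11 + 2·6
1 = 2·17 − 3·11
1 = −3·10296 + 1817·17
So 17·1817 ≡ 1 (mod 10296), hence d = 1817.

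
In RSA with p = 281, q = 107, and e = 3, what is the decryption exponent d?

φ(n) = (p−1)(q−1) = 280·106 = 29680.
Need d with 3·d ≡ 1 (mod 29680). Apply the extended Euclidean algorithm:
29680 = 9893·3 + 1
3 = 3·1 + 0
Back-substitute:
1 = 29680 − 9893·3
So 3·(-9893) ≡ 1 (mod 29680), hence d ≡ -9893 ≡ 19787 (mod 29680).

19787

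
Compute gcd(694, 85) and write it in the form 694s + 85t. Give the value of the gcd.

1

Apply Euclid's algorithm to 694 and 85:
694 = 8·85 + 14
85 = 6·14 + 1
14 = 14·1 + 0
gcd(694, 85) = 1.
Express as a combination:
1 = 85 − 6·14
1 = −6·694 + 49·85
So 1 = (-6)·694 + (49)·85.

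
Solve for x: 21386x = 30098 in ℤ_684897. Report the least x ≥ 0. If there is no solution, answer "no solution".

360160

First find gcd(21386, 684897):
684897 = 32×21386 + 545
21386 = 39×545 + 131
545 = 4×131 + 21
131 = 6×21 + 5
21 = 4×5 + 1
5 = 5×1 + 0
gcd = 1, so a unique solution mod 684897 exists.
Back-substitute for the Bézout coefficients:
1 = 21 − 4·5
1 = −4·131 + 25·21
1 = 25·545 − 104·131
1 = −104·21386 + 4081·545
1 = 4081·684897 − 130696·21386
So 21386·(-130696) ≡ 1 (mod 684897), giving 21386⁻¹ ≡ 554201.
x ≡ 21386⁻¹·30098 ≡ 554201·30098 ≡ 360160 (mod 684897).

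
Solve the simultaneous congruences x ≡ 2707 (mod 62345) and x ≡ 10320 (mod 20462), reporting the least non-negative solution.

917035312

Write x = 2707 + 62345·k. Then 62345·k ≡ 10320 − 2707 ≡ 7613 (mod 20462).
Need 62345⁻¹ mod 20462. Extended Euclid on (20462, 959):
20462 = 21*959 + 323
959 = 2*323 + 313
323 = 1*313 + 10
313 = 31*10 + 3
10 = 3*3 + 1
3 = 3*1 + 0
Back-substitute:
1 = 10 − 3·3
1 = −3·313 + 94·10
1 = 94·323 − 97·313
1 = −97·959 + 288·323
1 = 288·20462 − 6145·959
62345⁻¹ ≡ 14317 (mod 20462), so k ≡ 14317·7613 ≡ 14709 (mod 20462).
x = 2707 + 62345·14709 = 917035312.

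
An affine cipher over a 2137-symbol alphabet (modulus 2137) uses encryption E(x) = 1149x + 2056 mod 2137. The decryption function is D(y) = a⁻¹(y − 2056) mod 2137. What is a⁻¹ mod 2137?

1845

Run Euclid on (2137, 1149):
2137 = 1×1149 + 988
1149 = 1×988 + 161
988 = 6×161 + 22
161 = 7×22 + 7
22 = 3×7 + 1
7 = 7×1 + 0
Since gcd(1149, 2137) = 1, back-substitute to write 1 as a combination:
1 = 22 − 3·7
1 = −3·161 + 22·22
1 = 22·988 − 135·161
1 = −135·1149 + 157·988
1 = 157·2137 − 292·1149
Hence 1149⁻¹ ≡ -292 ≡ 1845 (mod 2137).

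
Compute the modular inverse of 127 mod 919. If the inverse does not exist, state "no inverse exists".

398

Run Euclid on (919, 127):
919 = 7*127 + 30
127 = 4*30 + 7
30 = 4*7 + 2
7 = 3*2 + 1
2 = 2*1 + 0
Since gcd(127, 919) = 1, back-substitute to write 1 as a combination:
1 = 7 − 3·2
1 = −3·30 + 13·7
1 = 13·127 − 55·30
1 = −55·919 + 398·127
So 127·398 ≡ 1 (mod 919).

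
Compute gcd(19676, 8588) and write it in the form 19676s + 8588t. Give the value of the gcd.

Repeated division:
19676 = 2*8588 + 2500
8588 = 3*2500 + 1088
2500 = 2*1088 + 324
1088 = 3*324 + 116
324 = 2*116 + 92
116 = 1*92 + 24
92 = 3*24 + 20
24 = 1*20 + 4
20 = 5*4 + 0
gcd(19676, 8588) = 4.
Working backward:
4 = 24 − 20
4 = −92 + 4·24
4 = 4·116 − 5·92
4 = −5·324 + 14·116
4 = 14·1088 − 47·324
4 = −47·2500 + 108·1088
4 = 108·8588 − 371·2500
4 = −371·19676 + 850·8588
So 4 = (-371)·19676 + (850)·8588.

4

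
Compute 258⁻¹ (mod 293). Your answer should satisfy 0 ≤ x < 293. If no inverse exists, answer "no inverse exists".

Run Euclid on (293, 258):
293 = 1*258 + 35
258 = 7*35 + 13
35 = 2*13 + 9
13 = 1*9 + 4
9 = 2*4 + 1
4 = 4*1 + 0
The gcd is 1. Working backward:
1 = 9 − 2·4
1 = −2·13 + 3·9
1 = 3·35 − 8·13
1 = −8·258 + 59·35
1 = 59·293 − 67·258
Thus 258·(-67) ≡ 1 (mod 293); reducing, -67 mod 293 = 226.

226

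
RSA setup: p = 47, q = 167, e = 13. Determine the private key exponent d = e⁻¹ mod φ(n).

φ(n) = (p−1)(q−1) = 46·166 = 7636.
Need d with 13·d ≡ 1 (mod 7636). Apply the extended Euclidean algorithm:
7636 = 587·13 + 5
13 = 2·5 + 3
5 = 1·3 + 2
3 = 1·2 + 1
2 = 2·1 + 0
Back-substitute:
1 = 3 − 2
1 = −5 + 2·3
1 = 2·13 − 5·5
1 = −5·7636 + 2937·13
So 13·2937 ≡ 1 (mod 7636), hence d = 2937.

2937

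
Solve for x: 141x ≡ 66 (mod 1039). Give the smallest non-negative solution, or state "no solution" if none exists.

First find gcd(141, 1039):
1039 = 7×141 + 52
141 = 2×52 + 37
52 = 1×37 + 15
37 = 2×15 + 7
15 = 2×7 + 1
7 = 7×1 + 0
gcd = 1, so a unique solution mod 1039 exists.
Back-substitute for the Bézout coefficients:
1 = 15 − 2·7
1 = −2·37 + 5·15
1 = 5·52 − 7·37
1 = −7·141 + 19·52
1 = 19·1039 − 140·141
So 141·(-140) ≡ 1 (mod 1039), giving 141⁻¹ ≡ 899.
x ≡ 141⁻¹·66 ≡ 899·66 ≡ 111 (mod 1039).

111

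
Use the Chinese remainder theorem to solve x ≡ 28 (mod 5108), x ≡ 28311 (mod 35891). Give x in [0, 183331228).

Write x = 28 + 5108·k. Then 5108·k ≡ 28311 − 28 ≡ 28283 (mod 35891).
Need 5108⁻¹ mod 35891. Extended Euclid on (35891, 5108):
35891 = 7×5108 + 135
5108 = 37×135 + 113
135 = 1×113 + 22
113 = 5×22 + 3
22 = 7×3 + 1
3 = 3×1 + 0
Back-substitute:
1 = 22 − 7·3
1 = −7·113 + 36·22
1 = 36·135 − 43·113
1 = −43·5108 + 1627·135
1 = 1627·35891 − 11432·5108
5108⁻¹ ≡ 24459 (mod 35891), so k ≡ 24459·28283 ≡ 10763 (mod 35891).
x = 28 + 5108·10763 = 54977432.

54977432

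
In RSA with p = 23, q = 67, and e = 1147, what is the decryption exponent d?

895

φ(n) = (p−1)(q−1) = 22·66 = 1452.
Need d with 1147·d ≡ 1 (mod 1452). Apply the extended Euclidean algorithm:
1452 = 1×1147 + 305
1147 = 3×305 + 232
305 = 1×232 + 73
232 = 3×73 + 13
73 = 5×13 + 8
13 = 1×8 + 5
8 = 1×5 + 3
5 = 1×3 + 2
3 = 1×2 + 1
2 = 2×1 + 0
Back-substitute:
1 = 3 − 2
1 = −5 + 2·3
1 = 2·8 − 3·5
1 = −3·13 + 5·8
1 = 5·73 − 28·13
1 = −28·232 + 89·73
1 = 89·305 − 117·232
1 = −117·1147 + 440·305
1 = 440·1452 − 557·1147
So 1147·(-557) ≡ 1 (mod 1452), hence d ≡ -557 ≡ 895 (mod 1452).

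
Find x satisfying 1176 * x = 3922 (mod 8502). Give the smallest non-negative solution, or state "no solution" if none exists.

no solution

gcd(1176, 8502):
8502 = 7*1176 + 270
1176 = 4*270 + 96
270 = 2*96 + 78
96 = 1*78 + 18
78 = 4*18 + 6
18 = 3*6 + 0
gcd = 6, but 6 ∤ 3922, so the congruence has no solution.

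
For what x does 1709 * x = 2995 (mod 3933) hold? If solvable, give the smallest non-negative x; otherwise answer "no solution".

3845

First find gcd(1709, 3933):
3933 = 2*1709 + 515
1709 = 3*515 + 164
515 = 3*164 + 23
164 = 7*23 + 3
23 = 7*3 + 2
3 = 1*2 + 1
2 = 2*1 + 0
gcd = 1, so a unique solution mod 3933 exists.
Back-substitute for the Bézout coefficients:
1 = 3 − 2
1 = −23 + 8·3
1 = 8·164 − 57·23
1 = −57·515 + 179·164
1 = 179·1709 − 594·515
1 = −594·3933 + 1367·1709
So 1709·(1367) ≡ 1 (mod 3933), giving 1709⁻¹ ≡ 1367.
x ≡ 1709⁻¹·2995 ≡ 1367·2995 ≡ 3845 (mod 3933).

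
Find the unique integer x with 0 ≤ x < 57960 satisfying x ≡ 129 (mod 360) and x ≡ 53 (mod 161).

57369

Write x = 129 + 360·k. Then 360·k ≡ 53 − 129 ≡ 85 (mod 161).
Need 360⁻¹ mod 161. Extended Euclid on (161, 38):
161 = 4·38 + 9
38 = 4·9 + 2
9 = 4·2 + 1
2 = 2·1 + 0
Back-substitute:
1 = 9 − 4·2
1 = −4·38 + 17·9
1 = 17·161 − 72·38
360⁻¹ ≡ 89 (mod 161), so k ≡ 89·85 ≡ 159 (mod 161).
x = 129 + 360·159 = 57369.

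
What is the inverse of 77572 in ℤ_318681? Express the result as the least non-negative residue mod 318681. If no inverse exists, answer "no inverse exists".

no inverse exists

Compute gcd(77572, 318681):
318681 = 4×77572 + 8393
77572 = 9×8393 + 2035
8393 = 4×2035 + 253
2035 = 8×253 + 11
253 = 23×11 + 0
Since gcd = 11 > 1, 77572 is not a unit mod 318681.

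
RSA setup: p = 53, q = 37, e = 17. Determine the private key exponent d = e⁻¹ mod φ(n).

881

φ(n) = (p−1)(q−1) = 52·36 = 1872.
Need d with 17·d ≡ 1 (mod 1872). Apply the extended Euclidean algorithm:
1872 = 110*17 + 2
17 = 8*2 + 1
2 = 2*1 + 0
Back-substitute:
1 = 17 − 8·2
1 = −8·1872 + 881·17
So 17·881 ≡ 1 (mod 1872), hence d = 881.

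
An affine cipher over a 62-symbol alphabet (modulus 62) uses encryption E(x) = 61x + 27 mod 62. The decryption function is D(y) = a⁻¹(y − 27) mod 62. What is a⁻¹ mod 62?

gcd(62, 61) by repeated division:
62 = 1*61 + 1
61 = 61*1 + 0
Since gcd(61, 62) = 1, back-substitute to write 1 as a combination:
1 = 62 − 61
Thus 61·(-1) ≡ 1 (mod 62); reducing, -1 mod 62 = 61.

61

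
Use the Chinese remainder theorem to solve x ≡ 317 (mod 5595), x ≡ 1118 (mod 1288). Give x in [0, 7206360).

2613182

Write x = 317 + 5595·k. Then 5595·k ≡ 1118 − 317 ≡ 801 (mod 1288).
Need 5595⁻¹ mod 1288. Extended Euclid on (1288, 443):
1288 = 2·443 + 402
443 = 1·402 + 41
402 = 9·41 + 33
41 = 1·33 + 8
33 = 4·8 + 1
8 = 8·1 + 0
Back-substitute:
1 = 33 − 4·8
1 = −4·41 + 5·33
1 = 5·402 − 49·41
1 = −49·443 + 54·402
1 = 54·1288 − 157·443
5595⁻¹ ≡ 1131 (mod 1288), so k ≡ 1131·801 ≡ 467 (mod 1288).
x = 317 + 5595·467 = 2613182.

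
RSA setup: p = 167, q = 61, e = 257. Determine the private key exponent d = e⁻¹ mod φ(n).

φ(n) = (p−1)(q−1) = 166·60 = 9960.
Need d with 257·d ≡ 1 (mod 9960). Apply the extended Euclidean algorithm:
9960 = 38×257 + 194
257 = 1×194 + 63
194 = 3×63 + 5
63 = 12×5 + 3
5 = 1×3 + 2
3 = 1×2 + 1
2 = 2×1 + 0
Back-substitute:
1 = 3 − 2
1 = −5 + 2·3
1 = 2·63 − 25·5
1 = −25·194 + 77·63
1 = 77·257 − 102·194
1 = −102·9960 + 3953·257
So 257·3953 ≡ 1 (mod 9960), hence d = 3953.

3953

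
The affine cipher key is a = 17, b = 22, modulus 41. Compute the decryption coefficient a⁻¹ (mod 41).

29

Apply the Euclidean algorithm to 41 and 17:
41 = 2*17 + 7
17 = 2*7 + 3
7 = 2*3 + 1
3 = 3*1 + 0
Since gcd(17, 41) = 1, back-substitute to write 1 as a combination:
1 = 7 − 2·3
1 = −2·17 + 5·7
1 = 5·41 − 12·17
So 17·(-12) ≡ 1 (mod 41), and -12 ≡ 29 (mod 41).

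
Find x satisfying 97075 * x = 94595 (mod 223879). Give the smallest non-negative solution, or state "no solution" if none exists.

First find gcd(97075, 223879):
223879 = 2×97075 + 29729
97075 = 3×29729 + 7888
29729 = 3×7888 + 6065
7888 = 1×6065 + 1823
6065 = 3×1823 + 596
1823 = 3×596 + 35
596 = 17×35 + 1
35 = 35×1 + 0
gcd = 1, so a unique solution mod 223879 exists.
Back-substitute for the Bézout coefficients:
1 = 596 − 17·35
1 = −17·1823 + 52·596
1 = 52·6065 − 173·1823
1 = −173·7888 + 225·6065
1 = 225·29729 − 848·7888
1 = −848·97075 + 2769·29729
1 = 2769·223879 − 6386·97075
So 97075·(-6386) ≡ 1 (mod 223879), giving 97075⁻¹ ≡ 217493.
x ≡ 97075⁻¹·94595 ≡ 217493·94595 ≡ 165751 (mod 223879).

165751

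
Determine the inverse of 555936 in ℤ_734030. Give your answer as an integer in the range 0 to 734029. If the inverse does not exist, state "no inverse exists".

no inverse exists

Euclidean algorithm on 734030, 555936:
734030 = 1·555936 + 178094
555936 = 3·178094 + 21654
178094 = 8·21654 + 4862
21654 = 4·4862 + 2206
4862 = 2·2206 + 450
2206 = 4·450 + 406
450 = 1·406 + 44
406 = 9·44 + 10
44 = 4·10 + 4
10 = 2·4 + 2
4 = 2·2 + 0
Since gcd = 2 > 1, 555936 is not a unit mod 734030.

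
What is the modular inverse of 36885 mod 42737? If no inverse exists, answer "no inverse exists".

gcd(42737, 36885) by repeated division:
42737 = 1*36885 + 5852
36885 = 6*5852 + 1773
5852 = 3*1773 + 533
1773 = 3*533 + 174
533 = 3*174 + 11
174 = 15*11 + 9
11 = 1*9 + 2
9 = 4*2 + 1
2 = 2*1 + 0
The gcd is 1. Working backward:
1 = 9 − 4·2
1 = −4·11 + 5·9
1 = 5·174 − 79·11
1 = −79·533 + 242·174
1 = 242·1773 − 805·533
1 = −805·5852 + 2657·1773
1 = 2657·36885 − 16747·5852
1 = −16747·42737 + 19404·36885
So 36885·19404 ≡ 1 (mod 42737).

19404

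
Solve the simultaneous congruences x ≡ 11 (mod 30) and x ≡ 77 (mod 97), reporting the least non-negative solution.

1241

Write x = 11 + 30·k. Then 30·k ≡ 77 − 11 ≡ 66 (mod 97).
Need 30⁻¹ mod 97. Extended Euclid on (97, 30):
97 = 3*30 + 7
30 = 4*7 + 2
7 = 3*2 + 1
2 = 2*1 + 0
Back-substitute:
1 = 7 − 3·2
1 = −3·30 + 13·7
1 = 13·97 − 42·30
30⁻¹ ≡ 55 (mod 97), so k ≡ 55·66 ≡ 41 (mod 97).
x = 11 + 30·41 = 1241.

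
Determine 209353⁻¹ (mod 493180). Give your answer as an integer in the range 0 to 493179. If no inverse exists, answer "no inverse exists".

197917

Run Euclid on (493180, 209353):
493180 = 2×209353 + 74474
209353 = 2×74474 + 60405
74474 = 1×60405 + 14069
60405 = 4×14069 + 4129
14069 = 3×4129 + 1682
4129 = 2×1682 + 765
1682 = 2×765 + 152
765 = 5×152 + 5
152 = 30×5 + 2
5 = 2×2 + 1
2 = 2×1 + 0
The gcd is 1. Working backward:
1 = 5 − 2·2
1 = −2·152 + 61·5
1 = 61·765 − 307·152
1 = −307·1682 + 675·765
1 = 675·4129 − 1657·1682
1 = −1657·14069 + 5646·4129
1 = 5646·60405 − 24241·14069
1 = −24241·74474 + 29887·60405
1 = 29887·209353 − 84015·74474
1 = −84015·493180 + 197917·209353
So 209353·197917 ≡ 1 (mod 493180).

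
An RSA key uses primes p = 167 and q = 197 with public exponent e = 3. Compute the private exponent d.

21691

φ(n) = (p−1)(q−1) = 166·196 = 32536.
Need d with 3·d ≡ 1 (mod 32536). Apply the extended Euclidean algorithm:
32536 = 10845·3 + 1
3 = 3·1 + 0
Back-substitute:
1 = 32536 − 10845·3
So 3·(-10845) ≡ 1 (mod 32536), hence d ≡ -10845 ≡ 21691 (mod 32536).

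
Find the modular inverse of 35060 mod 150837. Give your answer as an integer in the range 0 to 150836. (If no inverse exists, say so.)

5537

gcd(150837, 35060) by repeated division:
150837 = 4×35060 + 10597
35060 = 3×10597 + 3269
10597 = 3×3269 + 790
3269 = 4×790 + 109
790 = 7×109 + 27
109 = 4×27 + 1
27 = 27×1 + 0
gcd = 1, so the inverse exists. Back-substitute:
1 = 109 − 4·27
1 = −4·790 + 29·109
1 = 29·3269 − 120·790
1 = −120·10597 + 389·3269
1 = 389·35060 − 1287·10597
1 = −1287·150837 + 5537·35060
So 35060·5537 ≡ 1 (mod 150837).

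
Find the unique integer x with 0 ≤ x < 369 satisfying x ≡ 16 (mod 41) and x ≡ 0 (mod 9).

Write x = 16 + 41·k. Then 41·k ≡ 0 − 16 ≡ 2 (mod 9).
Need 41⁻¹ mod 9. Extended Euclid on (9, 5):
9 = 1×5 + 4
5 = 1×4 + 1
4 = 4×1 + 0
Back-substitute:
1 = 5 − 4
1 = −9 + 2·5
41⁻¹ ≡ 2 (mod 9), so k ≡ 2·2 ≡ 4 (mod 9).
x = 16 + 41·4 = 180.

180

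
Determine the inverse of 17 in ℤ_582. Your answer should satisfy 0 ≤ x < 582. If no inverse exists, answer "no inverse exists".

Run Euclid on (582, 17):
582 = 34×17 + 4
17 = 4×4 + 1
4 = 4×1 + 0
gcd = 1, so the inverse exists. Back-substitute:
1 = 17 − 4·4
1 = −4·582 + 137·17
So 17·137 ≡ 1 (mod 582).

137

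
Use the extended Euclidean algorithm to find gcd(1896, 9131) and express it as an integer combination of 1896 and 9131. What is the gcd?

Apply Euclid's algorithm to 9131 and 1896:
9131 = 4·1896 + 1547
1896 = 1·1547 + 349
1547 = 4·349 + 151
349 = 2·151 + 47
151 = 3·47 + 10
47 = 4·10 + 7
10 = 1·7 + 3
7 = 2·3 + 1
3 = 3·1 + 0
gcd(1896, 9131) = 1.
Express as a combination:
1 = 7 − 2·3
1 = −2·10 + 3·7
1 = 3·47 − 14·10
1 = −14·151 + 45·47
1 = 45·349 − 104·151
1 = −104·1547 + 461·349
1 = 461·1896 − 565·1547
1 = −565·9131 + 2721·1896
So 1 = (-565)·9131 + (2721)·1896.

1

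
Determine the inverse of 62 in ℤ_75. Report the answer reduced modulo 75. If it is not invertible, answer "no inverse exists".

23

Extended Euclidean algorithm:
75 = 1·62 + 13
62 = 4·13 + 10
13 = 1·10 + 3
10 = 3·3 + 1
3 = 3·1 + 0
The gcd is 1. Working backward:
1 = 10 − 3·3
1 = −3·13 + 4·10
1 = 4·62 − 19·13
1 = −19·75 + 23·62
So 62·23 ≡ 1 (mod 75).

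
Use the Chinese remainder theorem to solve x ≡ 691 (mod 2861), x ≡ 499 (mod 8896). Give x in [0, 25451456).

Write x = 691 + 2861·k. Then 2861·k ≡ 499 − 691 ≡ 8704 (mod 8896).
Need 2861⁻¹ mod 8896. Extended Euclid on (8896, 2861):
8896 = 3·2861 + 313
2861 = 9·313 + 44
313 = 7·44 + 5
44 = 8·5 + 4
5 = 1·4 + 1
4 = 4·1 + 0
Back-substitute:
1 = 5 − 4
1 = −44 + 9·5
1 = 9·313 − 64·44
1 = −64·2861 + 585·313
1 = 585·8896 − 1819·2861
2861⁻¹ ≡ 7077 (mod 8896), so k ≡ 7077·8704 ≡ 2304 (mod 8896).
x = 691 + 2861·2304 = 6592435.

6592435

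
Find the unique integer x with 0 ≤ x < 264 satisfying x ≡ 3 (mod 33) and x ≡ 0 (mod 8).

168

Write x = 3 + 33·k. Then 33·k ≡ 0 − 3 ≡ 5 (mod 8).
Need 33⁻¹ mod 8. Extended Euclid on (8, 1):
8 = 8×1 + 0
33⁻¹ ≡ 1 (mod 8), so k ≡ 1·5 ≡ 5 (mod 8).
x = 3 + 33·5 = 168.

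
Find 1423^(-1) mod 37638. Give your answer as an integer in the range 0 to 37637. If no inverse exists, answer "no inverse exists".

Run Euclid on (37638, 1423):
37638 = 26×1423 + 640
1423 = 2×640 + 143
640 = 4×143 + 68
143 = 2×68 + 7
68 = 9×7 + 5
7 = 1×5 + 2
5 = 2×2 + 1
2 = 2×1 + 0
gcd = 1, so the inverse exists. Back-substitute:
1 = 5 − 2·2
1 = −2·7 + 3·5
1 = 3·68 − 29·7
1 = −29·143 + 61·68
1 = 61·640 − 273·143
1 = −273·1423 + 607·640
1 = 607·37638 − 16055·1423
So 1423·(-16055) ≡ 1 (mod 37638), and -16055 ≡ 21583 (mod 37638).

21583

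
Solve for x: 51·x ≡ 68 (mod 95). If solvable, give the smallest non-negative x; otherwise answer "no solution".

First find gcd(51, 95):
95 = 1*51 + 44
51 = 1*44 + 7
44 = 6*7 + 2
7 = 3*2 + 1
2 = 2*1 + 0
gcd = 1, so a unique solution mod 95 exists.
Back-substitute for the Bézout coefficients:
1 = 7 − 3·2
1 = −3·44 + 19·7
1 = 19·51 − 22·44
1 = −22·95 + 41·51
So 51·(41) ≡ 1 (mod 95), giving 51⁻¹ ≡ 41.
x ≡ 51⁻¹·68 ≡ 41·68 ≡ 33 (mod 95).

33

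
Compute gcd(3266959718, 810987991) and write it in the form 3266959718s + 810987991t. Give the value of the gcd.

11

Repeated division:
3266959718 = 4·810987991 + 23007754
810987991 = 35·23007754 + 5716601
23007754 = 4·5716601 + 141350
5716601 = 40·141350 + 62601
141350 = 2·62601 + 16148
62601 = 3·16148 + 14157
16148 = 1·14157 + 1991
14157 = 7·1991 + 220
1991 = 9·220 + 11
220 = 20·11 + 0
gcd(3266959718, 810987991) = 11.
Back-substituting:
11 = 1991 − 9·220
11 = −9·14157 + 64·1991
11 = 64·16148 − 73·14157
11 = −73·62601 + 283·16148
11 = 283·141350 − 639·62601
11 = −639·5716601 + 25843·141350
11 = 25843·23007754 − 104011·5716601
11 = −104011·810987991 + 3666228·23007754
11 = 3666228·3266959718 − 14768923·810987991
So 11 = (3666228)·3266959718 + (-14768923)·810987991.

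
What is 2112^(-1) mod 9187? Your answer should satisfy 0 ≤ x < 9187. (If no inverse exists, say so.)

gcd(9187, 2112) by repeated division:
9187 = 4×2112 + 739
2112 = 2×739 + 634
739 = 1×634 + 105
634 = 6×105 + 4
105 = 26×4 + 1
4 = 4×1 + 0
Since gcd(2112, 9187) = 1, back-substitute to write 1 as a combination:
1 = 105 − 26·4
1 = −26·634 + 157·105
1 = 157·739 − 183·634
1 = −183·2112 + 523·739
1 = 523·9187 − 2275·2112
Thus 2112·(-2275) ≡ 1 (mod 9187); reducing, -2275 mod 9187 = 6912.

6912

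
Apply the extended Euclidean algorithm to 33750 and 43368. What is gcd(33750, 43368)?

6

Euclidean algorithm:
43368 = 1·33750 + 9618
33750 = 3·9618 + 4896
9618 = 1·4896 + 4722
4896 = 1·4722 + 174
4722 = 27·174 + 24
174 = 7·24 + 6
24 = 4·6 + 0
gcd(33750, 43368) = 6.
Express as a combination:
6 = 174 − 7·24
6 = −7·4722 + 190·174
6 = 190·4896 − 197·4722
6 = −197·9618 + 387·4896
6 = 387·33750 − 1358·9618
6 = −1358·43368 + 1745·33750
So 6 = (-1358)·43368 + (1745)·33750.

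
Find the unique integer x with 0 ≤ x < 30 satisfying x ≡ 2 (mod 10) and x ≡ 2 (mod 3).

2

Write x = 2 + 10·k. Then 10·k ≡ 2 − 2 ≡ 0 (mod 3).
Need 10⁻¹ mod 3. Extended Euclid on (3, 1):
3 = 3×1 + 0
10⁻¹ ≡ 1 (mod 3), so k ≡ 1·0 ≡ 0 (mod 3).
x = 2 + 10·0 = 2.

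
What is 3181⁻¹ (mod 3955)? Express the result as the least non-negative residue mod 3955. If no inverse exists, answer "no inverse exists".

Run Euclid on (3955, 3181):
3955 = 1·3181 + 774
3181 = 4·774 + 85
774 = 9·85 + 9
85 = 9·9 + 4
9 = 2·4 + 1
4 = 4·1 + 0
gcd = 1, so the inverse exists. Back-substitute:
1 = 9 − 2·4
1 = −2·85 + 19·9
1 = 19·774 − 173·85
1 = −173·3181 + 711·774
1 = 711·3955 − 884·3181
Thus 3181·(-884) ≡ 1 (mod 3955); reducing, -884 mod 3955 = 3071.

3071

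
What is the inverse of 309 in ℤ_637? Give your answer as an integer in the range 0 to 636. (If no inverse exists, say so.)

gcd(637, 309) by repeated division:
637 = 2*309 + 19
309 = 16*19 + 5
19 = 3*5 + 4
5 = 1*4 + 1
4 = 4*1 + 0
gcd = 1, so the inverse exists. Back-substitute:
1 = 5 − 4
1 = −19 + 4·5
1 = 4·309 − 65·19
1 = −65·637 + 134·309
So 309·134 ≡ 1 (mod 637).

134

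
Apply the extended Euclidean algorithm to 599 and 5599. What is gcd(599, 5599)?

1

Repeated division:
5599 = 9*599 + 208
599 = 2*208 + 183
208 = 1*183 + 25
183 = 7*25 + 8
25 = 3*8 + 1
8 = 8*1 + 0
gcd(599, 5599) = 1.
Express as a combination:
1 = 25 − 3·8
1 = −3·183 + 22·25
1 = 22·208 − 25·183
1 = −25·599 + 72·208
1 = 72·5599 − 673·599
So 1 = (72)·5599 + (-673)·599.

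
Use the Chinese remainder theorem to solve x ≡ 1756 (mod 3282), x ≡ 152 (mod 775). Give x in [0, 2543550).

Write x = 1756 + 3282·k. Then 3282·k ≡ 152 − 1756 ≡ 721 (mod 775).
Need 3282⁻¹ mod 775. Extended Euclid on (775, 182):
775 = 4*182 + 47
182 = 3*47 + 41
47 = 1*41 + 6
41 = 6*6 + 5
6 = 1*5 + 1
5 = 5*1 + 0
Back-substitute:
1 = 6 − 5
1 = −41 + 7·6
1 = 7·47 − 8·41
1 = −8·182 + 31·47
1 = 31·775 − 132·182
3282⁻¹ ≡ 643 (mod 775), so k ≡ 643·721 ≡ 153 (mod 775).
x = 1756 + 3282·153 = 503902.

503902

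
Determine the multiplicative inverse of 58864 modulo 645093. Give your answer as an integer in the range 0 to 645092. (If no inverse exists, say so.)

Extended Euclidean algorithm:
645093 = 10·58864 + 56453
58864 = 1·56453 + 2411
56453 = 23·2411 + 1000
2411 = 2·1000 + 411
1000 = 2·411 + 178
411 = 2·178 + 55
178 = 3·55 + 13
55 = 4·13 + 3
13 = 4·3 + 1
3 = 3·1 + 0
Since gcd(58864, 645093) = 1, back-substitute to write 1 as a combination:
1 = 13 − 4·3
1 = −4·55 + 17·13
1 = 17·178 − 55·55
1 = −55·411 + 127·178
1 = 127·1000 − 309·411
1 = −309·2411 + 745·1000
1 = 745·56453 − 17444·2411
1 = −17444·58864 + 18189·56453
1 = 18189·645093 − 199334·58864
Hence 58864⁻¹ ≡ -199334 ≡ 445759 (mod 645093).

445759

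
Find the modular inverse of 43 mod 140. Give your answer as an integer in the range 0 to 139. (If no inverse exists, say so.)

127

gcd(140, 43) by repeated division:
140 = 3×43 + 11
43 = 3×11 + 10
11 = 1×10 + 1
10 = 10×1 + 0
The gcd is 1. Working backward:
1 = 11 − 10
1 = −43 + 4·11
1 = 4·140 − 13·43
So 43·(-13) ≡ 1 (mod 140), and -13 ≡ 127 (mod 140).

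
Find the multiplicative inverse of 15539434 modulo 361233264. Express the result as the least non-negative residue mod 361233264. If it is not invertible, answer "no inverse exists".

no inverse exists

Euclidean algorithm on 361233264, 15539434:
361233264 = 23×15539434 + 3826282
15539434 = 4×3826282 + 234306
3826282 = 16×234306 + 77386
234306 = 3×77386 + 2148
77386 = 36×2148 + 58
2148 = 37×58 + 2
58 = 29×2 + 0
The gcd is 2, not 1, hence no inverse exists.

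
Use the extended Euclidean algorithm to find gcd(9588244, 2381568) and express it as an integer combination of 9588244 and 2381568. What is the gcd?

4

Apply Euclid's algorithm to 9588244 and 2381568:
9588244 = 4·2381568 + 61972
2381568 = 38·61972 + 26632
61972 = 2·26632 + 8708
26632 = 3·8708 + 508
8708 = 17·508 + 72
508 = 7·72 + 4
72 = 18·4 + 0
gcd(9588244, 2381568) = 4.
Express as a combination:
4 = 508 − 7·72
4 = −7·8708 + 120·508
4 = 120·26632 − 367·8708
4 = −367·61972 + 854·26632
4 = 854·2381568 − 32819·61972
4 = −32819·9588244 + 132130·2381568
So 4 = (-32819)·9588244 + (132130)·2381568.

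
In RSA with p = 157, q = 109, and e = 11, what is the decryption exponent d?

4595

φ(n) = (p−1)(q−1) = 156·108 = 16848.
Need d with 11·d ≡ 1 (mod 16848). Apply the extended Euclidean algorithm:
16848 = 1531×11 + 7
11 = 1×7 + 4
7 = 1×4 + 3
4 = 1×3 + 1
3 = 3×1 + 0
Back-substitute:
1 = 4 − 3
1 = −7 + 2·4
1 = 2·11 − 3·7
1 = −3·16848 + 4595·11
So 11·4595 ≡ 1 (mod 16848), hence d = 4595.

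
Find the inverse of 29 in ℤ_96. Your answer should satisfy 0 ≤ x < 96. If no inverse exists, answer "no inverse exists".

Run Euclid on (96, 29):
96 = 3·29 + 9
29 = 3·9 + 2
9 = 4·2 + 1
2 = 2·1 + 0
The gcd is 1. Working backward:
1 = 9 − 4·2
1 = −4·29 + 13·9
1 = 13·96 − 43·29
So 29·(-43) ≡ 1 (mod 96), and -43 ≡ 53 (mod 96).

53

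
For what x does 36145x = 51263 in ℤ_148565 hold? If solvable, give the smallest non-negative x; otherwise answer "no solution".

gcd(36145, 148565):
148565 = 4×36145 + 3985
36145 = 9×3985 + 280
3985 = 14×280 + 65
280 = 4×65 + 20
65 = 3×20 + 5
20 = 4×5 + 0
gcd = 5, but 5 ∤ 51263, so the congruence has no solution.

no solution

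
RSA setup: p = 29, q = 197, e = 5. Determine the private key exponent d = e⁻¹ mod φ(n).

3293

φ(n) = (p−1)(q−1) = 28·196 = 5488.
Need d with 5·d ≡ 1 (mod 5488). Apply the extended Euclidean algorithm:
5488 = 1097×5 + 3
5 = 1×3 + 2
3 = 1×2 + 1
2 = 2×1 + 0
Back-substitute:
1 = 3 − 2
1 = −5 + 2·3
1 = 2·5488 − 2195·5
So 5·(-2195) ≡ 1 (mod 5488), hence d ≡ -2195 ≡ 3293 (mod 5488).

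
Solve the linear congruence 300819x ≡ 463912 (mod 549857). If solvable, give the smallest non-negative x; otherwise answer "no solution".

First find gcd(300819, 549857):
549857 = 1*300819 + 249038
300819 = 1*249038 + 51781
249038 = 4*51781 + 41914
51781 = 1*41914 + 9867
41914 = 4*9867 + 2446
9867 = 4*2446 + 83
2446 = 29*83 + 39
83 = 2*39 + 5
39 = 7*5 + 4
5 = 1*4 + 1
4 = 4*1 + 0
gcd = 1, so a unique solution mod 549857 exists.
Back-substitute for the Bézout coefficients:
1 = 5 − 4
1 = −39 + 8·5
1 = 8·83 − 17·39
1 = −17·2446 + 501·83
1 = 501·9867 − 2021·2446
1 = −2021·41914 + 8585·9867
1 = 8585·51781 − 10606·41914
1 = −10606·249038 + 51009·51781
1 = 51009·300819 − 61615·249038
1 = −61615·549857 + 112624·300819
So 300819·(112624) ≡ 1 (mod 549857), giving 300819⁻¹ ≡ 112624.
x ≡ 300819⁻¹·463912 ≡ 112624·463912 ≡ 212948 (mod 549857).

212948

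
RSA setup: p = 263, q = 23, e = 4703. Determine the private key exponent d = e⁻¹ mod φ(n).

φ(n) = (p−1)(q−1) = 262·22 = 5764.
Need d with 4703·d ≡ 1 (mod 5764). Apply the extended Euclidean algorithm:
5764 = 1×4703 + 1061
4703 = 4×1061 + 459
1061 = 2×459 + 143
459 = 3×143 + 30
143 = 4×30 + 23
30 = 1×23 + 7
23 = 3×7 + 2
7 = 3×2 + 1
2 = 2×1 + 0
Back-substitute:
1 = 7 − 3·2
1 = −3·23 + 10·7
1 = 10·30 − 13·23
1 = −13·143 + 62·30
1 = 62·459 − 199·143
1 = −199·1061 + 460·459
1 = 460·4703 − 2039·1061
1 = −2039·5764 + 2499·4703
So 4703·2499 ≡ 1 (mod 5764), hence d = 2499.

2499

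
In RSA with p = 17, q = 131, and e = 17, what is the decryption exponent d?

φ(n) = (p−1)(q−1) = 16·130 = 2080.
Need d with 17·d ≡ 1 (mod 2080). Apply the extended Euclidean algorithm:
2080 = 122×17 + 6
17 = 2×6 + 5
6 = 1×5 + 1
5 = 5×1 + 0
Back-substitute:
1 = 6 − 5
1 = −17 + 3·6
1 = 3·2080 − 367·17
So 17·(-367) ≡ 1 (mod 2080), hence d ≡ -367 ≡ 1713 (mod 2080).

1713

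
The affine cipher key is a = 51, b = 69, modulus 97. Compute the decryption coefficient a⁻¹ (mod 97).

gcd(97, 51) by repeated division:
97 = 1·51 + 46
51 = 1·46 + 5
46 = 9·5 + 1
5 = 5·1 + 0
Since gcd(51, 97) = 1, back-substitute to write 1 as a combination:
1 = 46 − 9·5
1 = −9·51 + 10·46
1 = 10·97 − 19·51
So 51·(-19) ≡ 1 (mod 97), and -19 ≡ 78 (mod 97).

78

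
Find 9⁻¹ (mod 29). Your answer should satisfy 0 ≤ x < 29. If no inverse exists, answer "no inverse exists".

13

Apply the Euclidean algorithm to 29 and 9:
29 = 3·9 + 2
9 = 4·2 + 1
2 = 2·1 + 0
Since gcd(9, 29) = 1, back-substitute to write 1 as a combination:
1 = 9 − 4·2
1 = −4·29 + 13·9
So 9·13 ≡ 1 (mod 29).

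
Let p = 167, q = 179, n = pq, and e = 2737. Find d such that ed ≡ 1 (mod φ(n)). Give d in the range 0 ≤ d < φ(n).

23945

φ(n) = (p−1)(q−1) = 166·178 = 29548.
Need d with 2737·d ≡ 1 (mod 29548). Apply the extended Euclidean algorithm:
29548 = 10*2737 + 2178
2737 = 1*2178 + 559
2178 = 3*559 + 501
559 = 1*501 + 58
501 = 8*58 + 37
58 = 1*37 + 21
37 = 1*21 + 16
21 = 1*16 + 5
16 = 3*5 + 1
5 = 5*1 + 0
Back-substitute:
1 = 16 − 3·5
1 = −3·21 + 4·16
1 = 4·37 − 7·21
1 = −7·58 + 11·37
1 = 11·501 − 95·58
1 = −95·559 + 106·501
1 = 106·2178 − 413·559
1 = −413·2737 + 519·2178
1 = 519·29548 − 5603·2737
So 2737·(-5603) ≡ 1 (mod 29548), hence d ≡ -5603 ≡ 23945 (mod 29548).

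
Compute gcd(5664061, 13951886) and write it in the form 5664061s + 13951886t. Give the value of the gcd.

13

Apply Euclid's algorithm to 13951886 and 5664061:
13951886 = 2×5664061 + 2623764
5664061 = 2×2623764 + 416533
2623764 = 6×416533 + 124566
416533 = 3×124566 + 42835
124566 = 2×42835 + 38896
42835 = 1×38896 + 3939
38896 = 9×3939 + 3445
3939 = 1×3445 + 494
3445 = 6×494 + 481
494 = 1×481 + 13
481 = 37×13 + 0
gcd(5664061, 13951886) = 13.
Back-substituting:
13 = 494 − 481
13 = −3445 + 7·494
13 = 7·3939 − 8·3445
13 = −8·38896 + 79·3939
13 = 79·42835 − 87·38896
13 = −87·124566 + 253·42835
13 = 253·416533 − 846·124566
13 = −846·2623764 + 5329·416533
13 = 5329·5664061 − 11504·2623764
13 = −11504·13951886 + 28337·5664061
So 13 = (-11504)·13951886 + (28337)·5664061.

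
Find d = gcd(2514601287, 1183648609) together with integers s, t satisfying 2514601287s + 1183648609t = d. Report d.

11

Apply Euclid's algorithm to 2514601287 and 1183648609:
2514601287 = 2·1183648609 + 147304069
1183648609 = 8·147304069 + 5216057
147304069 = 28·5216057 + 1254473
5216057 = 4·1254473 + 198165
1254473 = 6·198165 + 65483
198165 = 3·65483 + 1716
65483 = 38·1716 + 275
1716 = 6·275 + 66
275 = 4·66 + 11
66 = 6·11 + 0
gcd(2514601287, 1183648609) = 11.
Working backward:
11 = 275 − 4·66
11 = −4·1716 + 25·275
11 = 25·65483 − 954·1716
11 = −954·198165 + 2887·65483
11 = 2887·1254473 − 18276·198165
11 = −18276·5216057 + 75991·1254473
11 = 75991·147304069 − 2146024·5216057
11 = −2146024·1183648609 + 17244183·147304069
11 = 17244183·2514601287 − 36634390·1183648609
So 11 = (17244183)·2514601287 + (-36634390)·1183648609.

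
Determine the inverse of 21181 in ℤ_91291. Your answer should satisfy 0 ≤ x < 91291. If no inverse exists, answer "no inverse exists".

80003

Run Euclid on (91291, 21181):
91291 = 4*21181 + 6567
21181 = 3*6567 + 1480
6567 = 4*1480 + 647
1480 = 2*647 + 186
647 = 3*186 + 89
186 = 2*89 + 8
89 = 11*8 + 1
8 = 8*1 + 0
The gcd is 1. Working backward:
1 = 89 − 11·8
1 = −11·186 + 23·89
1 = 23·647 − 80·186
1 = −80·1480 + 183·647
1 = 183·6567 − 812·1480
1 = −812·21181 + 2619·6567
1 = 2619·91291 − 11288·21181
Thus 21181·(-11288) ≡ 1 (mod 91291); reducing, -11288 mod 91291 = 80003.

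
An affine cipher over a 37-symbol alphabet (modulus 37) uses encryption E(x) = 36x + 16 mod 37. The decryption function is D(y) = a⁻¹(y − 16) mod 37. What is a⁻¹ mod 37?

36

gcd(37, 36) by repeated division:
37 = 1*36 + 1
36 = 36*1 + 0
The gcd is 1. Working backward:
1 = 37 − 36
So 36·(-1) ≡ 1 (mod 37), and -1 ≡ 36 (mod 37).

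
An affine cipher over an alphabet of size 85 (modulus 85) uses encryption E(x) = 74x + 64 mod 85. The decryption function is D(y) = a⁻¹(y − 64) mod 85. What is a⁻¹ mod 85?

Extended Euclidean algorithm:
85 = 1*74 + 11
74 = 6*11 + 8
11 = 1*8 + 3
8 = 2*3 + 2
3 = 1*2 + 1
2 = 2*1 + 0
Since gcd(74, 85) = 1, back-substitute to write 1 as a combination:
1 = 3 − 2
1 = −8 + 3·3
1 = 3·11 − 4·8
1 = −4·74 + 27·11
1 = 27·85 − 31·74
So 74·(-31) ≡ 1 (mod 85), and -31 ≡ 54 (mod 85).

54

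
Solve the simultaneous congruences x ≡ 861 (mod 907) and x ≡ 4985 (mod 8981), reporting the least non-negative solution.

7926227

Write x = 861 + 907·k. Then 907·k ≡ 4985 − 861 ≡ 4124 (mod 8981).
Need 907⁻¹ mod 8981. Extended Euclid on (8981, 907):
8981 = 9·907 + 818
907 = 1·818 + 89
818 = 9·89 + 17
89 = 5·17 + 4
17 = 4·4 + 1
4 = 4·1 + 0
Back-substitute:
1 = 17 − 4·4
1 = −4·89 + 21·17
1 = 21·818 − 193·89
1 = −193·907 + 214·818
1 = 214·8981 − 2119·907
907⁻¹ ≡ 6862 (mod 8981), so k ≡ 6862·4124 ≡ 8738 (mod 8981).
x = 861 + 907·8738 = 7926227.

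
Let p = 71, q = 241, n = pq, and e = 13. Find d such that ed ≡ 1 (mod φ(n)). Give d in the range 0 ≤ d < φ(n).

φ(n) = (p−1)(q−1) = 70·240 = 16800.
Need d with 13·d ≡ 1 (mod 16800). Apply the extended Euclidean algorithm:
16800 = 1292×13 + 4
13 = 3×4 + 1
4 = 4×1 + 0
Back-substitute:
1 = 13 − 3·4
1 = −3·16800 + 3877·13
So 13·3877 ≡ 1 (mod 16800), hence d = 3877.

3877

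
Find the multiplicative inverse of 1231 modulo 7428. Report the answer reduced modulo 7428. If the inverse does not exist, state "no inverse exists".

Extended Euclidean algorithm:
7428 = 6*1231 + 42
1231 = 29*42 + 13
42 = 3*13 + 3
13 = 4*3 + 1
3 = 3*1 + 0
Since gcd(1231, 7428) = 1, back-substitute to write 1 as a combination:
1 = 13 − 4·3
1 = −4·42 + 13·13
1 = 13·1231 − 381·42
1 = −381·7428 + 2299·1231
So 1231·2299 ≡ 1 (mod 7428).

2299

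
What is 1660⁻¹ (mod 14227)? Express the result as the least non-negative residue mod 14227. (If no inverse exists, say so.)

9059

gcd(14227, 1660) by repeated division:
14227 = 8*1660 + 947
1660 = 1*947 + 713
947 = 1*713 + 234
713 = 3*234 + 11
234 = 21*11 + 3
11 = 3*3 + 2
3 = 1*2 + 1
2 = 2*1 + 0
gcd = 1, so the inverse exists. Back-substitute:
1 = 3 − 2
1 = −11 + 4·3
1 = 4·234 − 85·11
1 = −85·713 + 259·234
1 = 259·947 − 344·713
1 = −344·1660 + 603·947
1 = 603·14227 − 5168·1660
Thus 1660·(-5168) ≡ 1 (mod 14227); reducing, -5168 mod 14227 = 9059.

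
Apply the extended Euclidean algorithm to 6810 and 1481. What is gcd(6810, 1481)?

Repeated division:
6810 = 4·1481 + 886
1481 = 1·886 + 595
886 = 1·595 + 291
595 = 2·291 + 13
291 = 22·13 + 5
13 = 2·5 + 3
5 = 1·3 + 2
3 = 1·2 + 1
2 = 2·1 + 0
gcd(6810, 1481) = 1.
Back-substituting:
1 = 3 − 2
1 = −5 + 2·3
1 = 2·13 − 5·5
1 = −5·291 + 112·13
1 = 112·595 − 229·291
1 = −229·886 + 341·595
1 = 341·1481 − 570·886
1 = −570·6810 + 2621·1481
So 1 = (-570)·6810 + (2621)·1481.

1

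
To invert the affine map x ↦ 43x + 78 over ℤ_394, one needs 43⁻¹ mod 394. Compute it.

Run Euclid on (394, 43):
394 = 9×43 + 7
43 = 6×7 + 1
7 = 7×1 + 0
gcd = 1, so the inverse exists. Back-substitute:
1 = 43 − 6·7
1 = −6·394 + 55·43
So 43·55 ≡ 1 (mod 394).

55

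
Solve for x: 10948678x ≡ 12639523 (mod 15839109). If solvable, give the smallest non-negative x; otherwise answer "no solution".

284137

First find gcd(10948678, 15839109):
15839109 = 1·10948678 + 4890431
10948678 = 2·4890431 + 1167816
4890431 = 4·1167816 + 219167
1167816 = 5·219167 + 71981
219167 = 3·71981 + 3224
71981 = 22·3224 + 1053
3224 = 3·1053 + 65
1053 = 16·65 + 13
65 = 5·13 + 0
gcd = 13 and 13 | 12639523, so solutions exist. Divide through by 13: 842206x ≡ 972271 (mod 1218393).
Now find 842206⁻¹ mod 1218393:
1218393 = 1·842206 + 376187
842206 = 2·376187 + 89832
376187 = 4·89832 + 16859
89832 = 5·16859 + 5537
16859 = 3·5537 + 248
5537 = 22·248 + 81
248 = 3·81 + 5
81 = 16·5 + 1
5 = 5·1 + 0
Back-substitute:
1 = 81 − 16·5
1 = −16·248 + 49·81
1 = 49·5537 − 1094·248
1 = −1094·16859 + 3331·5537
1 = 3331·89832 − 17749·16859
1 = −17749·376187 + 74327·89832
1 = 74327·842206 − 166403·376187
1 = −166403·1218393 + 240730·842206
So 842206⁻¹ ≡ 240730 (mod 1218393).
Then x ≡ 240730·972271 ≡ 284137 (mod 1218393); the smallest non-negative solution is x = 284137.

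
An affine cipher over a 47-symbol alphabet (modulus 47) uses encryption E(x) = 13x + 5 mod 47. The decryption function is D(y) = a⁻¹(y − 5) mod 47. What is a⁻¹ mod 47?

gcd(47, 13) by repeated division:
47 = 3×13 + 8
13 = 1×8 + 5
8 = 1×5 + 3
5 = 1×3 + 2
3 = 1×2 + 1
2 = 2×1 + 0
The gcd is 1. Working backward:
1 = 3 − 2
1 = −5 + 2·3
1 = 2·8 − 3·5
1 = −3·13 + 5·8
1 = 5·47 − 18·13
So 13·(-18) ≡ 1 (mod 47), and -18 ≡ 29 (mod 47).

29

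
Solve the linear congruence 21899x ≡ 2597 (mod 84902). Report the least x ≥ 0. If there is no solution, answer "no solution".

First find gcd(21899, 84902):
84902 = 3*21899 + 19205
21899 = 1*19205 + 2694
19205 = 7*2694 + 347
2694 = 7*347 + 265
347 = 1*265 + 82
265 = 3*82 + 19
82 = 4*19 + 6
19 = 3*6 + 1
6 = 6*1 + 0
gcd = 1, so a unique solution mod 84902 exists.
Back-substitute for the Bézout coefficients:
1 = 19 − 3·6
1 = −3·82 + 13·19
1 = 13·265 − 42·82
1 = −42·347 + 55·265
1 = 55·2694 − 427·347
1 = −427·19205 + 3044·2694
1 = 3044·21899 − 3471·19205
1 = −3471·84902 + 13457·21899
So 21899·(13457) ≡ 1 (mod 84902), giving 21899⁻¹ ≡ 13457.
x ≡ 21899⁻¹·2597 ≡ 13457·2597 ≡ 53107 (mod 84902).

53107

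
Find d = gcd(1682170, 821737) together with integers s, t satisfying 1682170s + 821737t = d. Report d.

7

Euclidean algorithm:
1682170 = 2·821737 + 38696
821737 = 21·38696 + 9121
38696 = 4·9121 + 2212
9121 = 4·2212 + 273
2212 = 8·273 + 28
273 = 9·28 + 21
28 = 1·21 + 7
21 = 3·7 + 0
gcd(1682170, 821737) = 7.
Back-substituting:
7 = 28 − 21
7 = −273 + 10·28
7 = 10·2212 − 81·273
7 = −81·9121 + 334·2212
7 = 334·38696 − 1417·9121
7 = −1417·821737 + 30091·38696
7 = 30091·1682170 − 61599·821737
So 7 = (30091)·1682170 + (-61599)·821737.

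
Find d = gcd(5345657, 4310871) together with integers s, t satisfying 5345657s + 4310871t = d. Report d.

Euclidean algorithm:
5345657 = 1*4310871 + 1034786
4310871 = 4*1034786 + 171727
1034786 = 6*171727 + 4424
171727 = 38*4424 + 3615
4424 = 1*3615 + 809
3615 = 4*809 + 379
809 = 2*379 + 51
379 = 7*51 + 22
51 = 2*22 + 7
22 = 3*7 + 1
7 = 7*1 + 0
gcd(5345657, 4310871) = 1.
Working backward:
1 = 22 − 3·7
1 = −3·51 + 7·22
1 = 7·379 − 52·51
1 = −52·809 + 111·379
1 = 111·3615 − 496·809
1 = −496·4424 + 607·3615
1 = 607·171727 − 23562·4424
1 = −23562·1034786 + 141979·171727
1 = 141979·4310871 − 591478·1034786
1 = −591478·5345657 + 733457·4310871
So 1 = (-591478)·5345657 + (733457)·4310871.

1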